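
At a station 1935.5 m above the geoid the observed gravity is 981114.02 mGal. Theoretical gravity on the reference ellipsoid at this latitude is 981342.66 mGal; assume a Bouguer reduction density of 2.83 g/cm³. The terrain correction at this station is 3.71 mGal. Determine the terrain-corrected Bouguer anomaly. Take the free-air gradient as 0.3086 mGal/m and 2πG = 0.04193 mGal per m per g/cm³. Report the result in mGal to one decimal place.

Free-air correction = 0.3086 × 1935.5 = 597.30 mGal
Free-air anomaly = 981114.02 − 981342.66 + (597.30) = 368.66 mGal
Bouguer slab correction = 0.04193 × 2.83 × 1935.5 = 229.67 mGal
Simple Bouguer anomaly = 368.66 − (229.67) = 138.99 mGal
Complete Bouguer anomaly = 138.99 + 3.71 = 142.70 mGal

142.7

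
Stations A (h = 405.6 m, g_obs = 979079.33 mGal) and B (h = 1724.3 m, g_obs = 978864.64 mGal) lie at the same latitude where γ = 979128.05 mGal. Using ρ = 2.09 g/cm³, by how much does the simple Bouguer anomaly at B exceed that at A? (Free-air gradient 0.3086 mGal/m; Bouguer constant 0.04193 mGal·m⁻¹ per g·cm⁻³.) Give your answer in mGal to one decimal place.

76.7

Δg_SB(A) = 979079.33 − 979128.05 + 0.3086×405.6 − 0.04193×2.09×405.6 = 40.90 mGal
Δg_SB(B) = 978864.64 − 979128.05 + 0.3086×1724.3 − 0.04193×2.09×1724.3 = 117.60 mGal
Difference = 117.60 − (40.90) = 76.70 mGal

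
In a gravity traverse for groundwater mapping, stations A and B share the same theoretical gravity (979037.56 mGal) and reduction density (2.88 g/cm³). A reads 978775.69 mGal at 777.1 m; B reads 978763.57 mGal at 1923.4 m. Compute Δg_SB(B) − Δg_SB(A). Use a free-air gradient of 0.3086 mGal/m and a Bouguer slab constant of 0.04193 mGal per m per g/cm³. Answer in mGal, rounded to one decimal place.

Δg_SB(A) = 978775.69 − 979037.56 + 0.3086×777.1 − 0.04193×2.88×777.1 = -115.90 mGal
Δg_SB(B) = 978763.57 − 979037.56 + 0.3086×1923.4 − 0.04193×2.88×1923.4 = 87.30 mGal
Difference = 87.30 − (-115.90) = 203.20 mGal

203.2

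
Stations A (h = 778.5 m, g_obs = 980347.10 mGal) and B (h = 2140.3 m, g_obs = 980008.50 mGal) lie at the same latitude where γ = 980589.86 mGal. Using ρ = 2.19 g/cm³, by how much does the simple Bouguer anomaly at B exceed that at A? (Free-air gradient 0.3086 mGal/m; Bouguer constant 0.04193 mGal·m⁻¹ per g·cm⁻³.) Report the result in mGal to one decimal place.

-43.4

Δg_SB(A) = 980347.10 − 980589.86 + 0.3086×778.5 − 0.04193×2.19×778.5 = -74.00 mGal
Δg_SB(B) = 980008.50 − 980589.86 + 0.3086×2140.3 − 0.04193×2.19×2140.3 = -117.40 mGal
Difference = -117.40 − (-74.00) = -43.40 mGal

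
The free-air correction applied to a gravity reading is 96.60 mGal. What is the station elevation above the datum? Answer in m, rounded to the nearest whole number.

313

h = 96.60 / 0.3086 = 313.03 m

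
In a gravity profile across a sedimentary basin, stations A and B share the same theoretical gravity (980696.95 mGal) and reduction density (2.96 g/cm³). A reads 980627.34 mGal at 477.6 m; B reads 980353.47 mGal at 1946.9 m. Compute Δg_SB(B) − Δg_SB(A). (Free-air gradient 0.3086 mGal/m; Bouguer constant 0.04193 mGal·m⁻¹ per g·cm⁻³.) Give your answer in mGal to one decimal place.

-2.8

Δg_SB(A) = 980627.34 − 980696.95 + 0.3086×477.6 − 0.04193×2.96×477.6 = 18.50 mGal
Δg_SB(B) = 980353.47 − 980696.95 + 0.3086×1946.9 − 0.04193×2.96×1946.9 = 15.70 mGal
Difference = 15.70 − (18.50) = -2.80 mGal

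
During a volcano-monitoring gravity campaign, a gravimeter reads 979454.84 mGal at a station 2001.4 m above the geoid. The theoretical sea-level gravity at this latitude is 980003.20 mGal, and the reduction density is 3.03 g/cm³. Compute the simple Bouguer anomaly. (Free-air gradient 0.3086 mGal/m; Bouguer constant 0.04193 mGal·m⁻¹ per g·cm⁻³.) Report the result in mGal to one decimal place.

-185.0

Free-air correction = 0.3086 × 2001.4 = 617.63 mGal
Free-air anomaly = 979454.84 − 980003.20 + (617.63) = 69.27 mGal
Bouguer slab correction = 0.04193 × 3.03 × 2001.4 = 254.27 mGal
Simple Bouguer anomaly = 69.27 − (254.27) = -185.00 mGal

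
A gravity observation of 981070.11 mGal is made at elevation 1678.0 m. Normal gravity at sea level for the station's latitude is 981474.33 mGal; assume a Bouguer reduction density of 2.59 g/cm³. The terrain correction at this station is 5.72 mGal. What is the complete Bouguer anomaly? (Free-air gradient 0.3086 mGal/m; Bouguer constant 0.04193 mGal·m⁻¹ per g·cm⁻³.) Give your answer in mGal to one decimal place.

Free-air correction = 0.3086 × 1678.0 = 517.83 mGal
Free-air anomaly = 981070.11 − 981474.33 + (517.83) = 113.61 mGal
Bouguer slab correction = 0.04193 × 2.59 × 1678.0 = 182.23 mGal
Simple Bouguer anomaly = 113.61 − (182.23) = -68.62 mGal
Complete Bouguer anomaly = -68.62 + 5.72 = -62.90 mGal

-62.9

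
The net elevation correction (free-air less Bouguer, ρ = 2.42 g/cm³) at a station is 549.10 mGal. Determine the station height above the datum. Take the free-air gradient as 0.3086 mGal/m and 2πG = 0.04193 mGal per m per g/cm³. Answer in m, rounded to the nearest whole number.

Combined gradient = 0.3086 − 0.04193 × 2.42 = 0.2071294 mGal/m
h = 549.10 / 0.2071294 = 2651.00 m

2651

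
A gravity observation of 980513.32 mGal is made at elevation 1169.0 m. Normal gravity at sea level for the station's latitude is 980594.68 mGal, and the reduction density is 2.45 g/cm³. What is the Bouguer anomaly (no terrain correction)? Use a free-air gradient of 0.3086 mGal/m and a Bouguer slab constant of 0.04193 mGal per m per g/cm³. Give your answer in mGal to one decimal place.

159.3

Free-air correction = 0.3086 × 1169.0 = 360.75 mGal
Free-air anomaly = 980513.32 − 980594.68 + (360.75) = 279.39 mGal
Bouguer slab correction = 0.04193 × 2.45 × 1169.0 = 120.09 mGal
Simple Bouguer anomaly = 279.39 − (120.09) = 159.30 mGal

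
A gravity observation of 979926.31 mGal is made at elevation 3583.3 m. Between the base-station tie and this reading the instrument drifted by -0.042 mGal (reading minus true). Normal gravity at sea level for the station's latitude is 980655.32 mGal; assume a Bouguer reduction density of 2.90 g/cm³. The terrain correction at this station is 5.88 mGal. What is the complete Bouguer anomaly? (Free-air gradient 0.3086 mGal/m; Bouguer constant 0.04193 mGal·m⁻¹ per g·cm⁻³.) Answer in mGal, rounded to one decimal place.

-53.0

Drift-corrected reading = 979926.31 − (-0.042) = 979926.352 mGal
Free-air correction = 0.3086 × 3583.3 = 1105.81 mGal
Free-air anomaly = 979926.352 − 980655.32 + (1105.81) = 376.842 mGal
Bouguer slab correction = 0.04193 × 2.90 × 3583.3 = 435.72 mGal
Simple Bouguer anomaly = 376.842 − (435.72) = -58.878 mGal
Complete Bouguer anomaly = -58.878 + 5.88 = -52.998 mGal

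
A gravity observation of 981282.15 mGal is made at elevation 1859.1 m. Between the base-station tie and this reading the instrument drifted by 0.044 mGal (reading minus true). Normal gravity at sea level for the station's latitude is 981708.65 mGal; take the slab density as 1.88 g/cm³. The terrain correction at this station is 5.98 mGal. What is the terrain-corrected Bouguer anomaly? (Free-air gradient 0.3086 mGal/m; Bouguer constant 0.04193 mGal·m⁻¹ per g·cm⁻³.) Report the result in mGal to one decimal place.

6.6

Drift-corrected reading = 981282.15 − (0.044) = 981282.106 mGal
Free-air correction = 0.3086 × 1859.1 = 573.72 mGal
Free-air anomaly = 981282.106 − 981708.65 + (573.72) = 147.176 mGal
Bouguer slab correction = 0.04193 × 1.88 × 1859.1 = 146.55 mGal
Simple Bouguer anomaly = 147.176 − (146.55) = 0.626 mGal
Complete Bouguer anomaly = 0.626 + 5.98 = 6.606 mGal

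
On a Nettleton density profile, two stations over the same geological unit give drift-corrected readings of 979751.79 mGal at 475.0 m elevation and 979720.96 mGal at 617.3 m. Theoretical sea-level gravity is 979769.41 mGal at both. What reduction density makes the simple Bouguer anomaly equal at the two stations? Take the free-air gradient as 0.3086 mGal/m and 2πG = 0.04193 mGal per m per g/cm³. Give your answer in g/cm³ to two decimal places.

2.19

Δg_obs = 979720.96 − 979751.79 = -30.83 mGal over Δh = 617.3 − 475.0 = 142.3 m
Equal Bouguer anomalies ⇒ Δg_obs + (0.3086 − 0.04193ρ)·Δh = 0
0.3086 − 0.04193ρ = −Δg_obs/Δh = 0.21665
ρ = (0.3086 − 0.21665) / 0.04193 = 2.19 g/cm³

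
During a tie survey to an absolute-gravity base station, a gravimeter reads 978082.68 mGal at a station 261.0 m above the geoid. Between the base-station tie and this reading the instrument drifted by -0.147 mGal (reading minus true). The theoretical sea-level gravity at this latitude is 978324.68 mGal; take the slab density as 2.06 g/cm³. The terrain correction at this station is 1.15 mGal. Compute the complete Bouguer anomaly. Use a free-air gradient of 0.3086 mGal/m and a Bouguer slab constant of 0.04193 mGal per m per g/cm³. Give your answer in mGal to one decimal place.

-182.7

Drift-corrected reading = 978082.68 − (-0.147) = 978082.827 mGal
Free-air correction = 0.3086 × 261.0 = 80.54 mGal
Free-air anomaly = 978082.827 − 978324.68 + (80.54) = -161.313 mGal
Bouguer slab correction = 0.04193 × 2.06 × 261.0 = 22.54 mGal
Simple Bouguer anomaly = -161.313 − (22.54) = -183.853 mGal
Complete Bouguer anomaly = -183.853 + 1.15 = -182.703 mGal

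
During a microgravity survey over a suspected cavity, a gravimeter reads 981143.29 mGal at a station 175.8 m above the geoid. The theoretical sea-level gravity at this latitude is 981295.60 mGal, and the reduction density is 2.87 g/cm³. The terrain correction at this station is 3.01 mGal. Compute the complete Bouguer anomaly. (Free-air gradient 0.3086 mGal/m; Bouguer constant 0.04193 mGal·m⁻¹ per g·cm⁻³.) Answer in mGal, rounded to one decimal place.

-116.2

Free-air correction = 0.3086 × 175.8 = 54.25 mGal
Free-air anomaly = 981143.29 − 981295.60 + (54.25) = -98.06 mGal
Bouguer slab correction = 0.04193 × 2.87 × 175.8 = 21.16 mGal
Simple Bouguer anomaly = -98.06 − (21.16) = -119.22 mGal
Complete Bouguer anomaly = -119.22 + 3.01 = -116.21 mGal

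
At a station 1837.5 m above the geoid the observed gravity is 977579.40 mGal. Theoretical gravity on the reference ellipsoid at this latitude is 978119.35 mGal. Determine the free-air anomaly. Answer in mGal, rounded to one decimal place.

Free-air correction = 0.3086 × 1837.5 = 567.05 mGal
Free-air anomaly = 977579.40 − 978119.35 + (567.05) = 27.10 mGal

27.1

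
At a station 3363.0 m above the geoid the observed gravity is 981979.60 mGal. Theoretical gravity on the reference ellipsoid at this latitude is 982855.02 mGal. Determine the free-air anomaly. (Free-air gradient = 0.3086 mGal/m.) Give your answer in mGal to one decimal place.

Free-air correction = 0.3086 × 3363.0 = 1037.82 mGal
Free-air anomaly = 981979.60 − 982855.02 + (1037.82) = 162.40 mGal

162.4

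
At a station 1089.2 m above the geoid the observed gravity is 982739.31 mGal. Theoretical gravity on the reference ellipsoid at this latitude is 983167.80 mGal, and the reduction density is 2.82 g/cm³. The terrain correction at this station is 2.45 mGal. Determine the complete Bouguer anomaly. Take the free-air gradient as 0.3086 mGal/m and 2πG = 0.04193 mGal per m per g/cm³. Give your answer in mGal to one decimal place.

Free-air correction = 0.3086 × 1089.2 = 336.13 mGal
Free-air anomaly = 982739.31 − 983167.80 + (336.13) = -92.36 mGal
Bouguer slab correction = 0.04193 × 2.82 × 1089.2 = 128.79 mGal
Simple Bouguer anomaly = -92.36 − (128.79) = -221.15 mGal
Complete Bouguer anomaly = -221.15 + 2.45 = -218.70 mGal

-218.7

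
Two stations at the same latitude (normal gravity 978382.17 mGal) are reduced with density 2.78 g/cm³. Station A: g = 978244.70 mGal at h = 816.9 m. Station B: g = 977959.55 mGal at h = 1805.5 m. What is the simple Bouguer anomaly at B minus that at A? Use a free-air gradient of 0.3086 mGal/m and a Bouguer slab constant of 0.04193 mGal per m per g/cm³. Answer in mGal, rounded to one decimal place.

Δg_SB(A) = 978244.70 − 978382.17 + 0.3086×816.9 − 0.04193×2.78×816.9 = 19.40 mGal
Δg_SB(B) = 977959.55 − 978382.17 + 0.3086×1805.5 − 0.04193×2.78×1805.5 = -75.90 mGal
Difference = -75.90 − (19.40) = -95.30 mGal

-95.3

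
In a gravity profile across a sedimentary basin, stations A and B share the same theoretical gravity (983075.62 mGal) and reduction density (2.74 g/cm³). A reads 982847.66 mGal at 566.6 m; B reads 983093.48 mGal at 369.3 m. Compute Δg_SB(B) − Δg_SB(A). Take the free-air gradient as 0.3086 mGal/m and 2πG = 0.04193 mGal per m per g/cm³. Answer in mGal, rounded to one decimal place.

207.6

Δg_SB(A) = 982847.66 − 983075.62 + 0.3086×566.6 − 0.04193×2.74×566.6 = -118.20 mGal
Δg_SB(B) = 983093.48 − 983075.62 + 0.3086×369.3 − 0.04193×2.74×369.3 = 89.40 mGal
Difference = 89.40 − (-118.20) = 207.60 mGal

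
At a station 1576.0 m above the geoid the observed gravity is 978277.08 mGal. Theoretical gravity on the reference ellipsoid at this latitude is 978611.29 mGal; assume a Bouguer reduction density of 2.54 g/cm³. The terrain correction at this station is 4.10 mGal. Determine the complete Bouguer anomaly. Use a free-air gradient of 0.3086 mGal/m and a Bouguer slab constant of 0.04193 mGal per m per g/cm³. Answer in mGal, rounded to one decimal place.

-11.6

Free-air correction = 0.3086 × 1576.0 = 486.35 mGal
Free-air anomaly = 978277.08 − 978611.29 + (486.35) = 152.14 mGal
Bouguer slab correction = 0.04193 × 2.54 × 1576.0 = 167.85 mGal
Simple Bouguer anomaly = 152.14 − (167.85) = -15.71 mGal
Complete Bouguer anomaly = -15.71 + 4.10 = -11.61 mGal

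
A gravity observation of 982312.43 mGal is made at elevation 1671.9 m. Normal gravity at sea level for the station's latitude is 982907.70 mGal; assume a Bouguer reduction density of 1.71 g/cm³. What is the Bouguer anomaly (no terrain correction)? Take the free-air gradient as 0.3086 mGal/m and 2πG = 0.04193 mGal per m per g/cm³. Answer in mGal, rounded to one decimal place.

-199.2

Free-air correction = 0.3086 × 1671.9 = 515.95 mGal
Free-air anomaly = 982312.43 − 982907.70 + (515.95) = -79.32 mGal
Bouguer slab correction = 0.04193 × 1.71 × 1671.9 = 119.88 mGal
Simple Bouguer anomaly = -79.32 − (119.88) = -199.20 mGal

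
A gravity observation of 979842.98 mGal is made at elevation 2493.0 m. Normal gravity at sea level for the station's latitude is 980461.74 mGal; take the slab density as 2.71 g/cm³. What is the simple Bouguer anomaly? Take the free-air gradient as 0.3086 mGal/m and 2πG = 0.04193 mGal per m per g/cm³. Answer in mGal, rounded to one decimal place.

Free-air correction = 0.3086 × 2493.0 = 769.34 mGal
Free-air anomaly = 979842.98 − 980461.74 + (769.34) = 150.58 mGal
Bouguer slab correction = 0.04193 × 2.71 × 2493.0 = 283.28 mGal
Simple Bouguer anomaly = 150.58 − (283.28) = -132.70 mGal

-132.7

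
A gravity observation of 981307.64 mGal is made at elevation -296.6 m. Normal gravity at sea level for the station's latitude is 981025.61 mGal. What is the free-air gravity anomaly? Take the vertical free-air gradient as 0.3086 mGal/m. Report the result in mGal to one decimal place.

190.5

Free-air correction = 0.3086 × -296.6 = -91.53 mGal
Free-air anomaly = 981307.64 − 981025.61 + (-91.53) = 190.50 mGal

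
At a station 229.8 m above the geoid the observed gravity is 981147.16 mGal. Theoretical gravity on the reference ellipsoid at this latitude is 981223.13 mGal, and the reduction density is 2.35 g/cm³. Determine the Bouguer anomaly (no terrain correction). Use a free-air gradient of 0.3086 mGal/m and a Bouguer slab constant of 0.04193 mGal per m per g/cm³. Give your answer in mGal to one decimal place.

Free-air correction = 0.3086 × 229.8 = 70.92 mGal
Free-air anomaly = 981147.16 − 981223.13 + (70.92) = -5.05 mGal
Bouguer slab correction = 0.04193 × 2.35 × 229.8 = 22.64 mGal
Simple Bouguer anomaly = -5.05 − (22.64) = -27.69 mGal

-27.7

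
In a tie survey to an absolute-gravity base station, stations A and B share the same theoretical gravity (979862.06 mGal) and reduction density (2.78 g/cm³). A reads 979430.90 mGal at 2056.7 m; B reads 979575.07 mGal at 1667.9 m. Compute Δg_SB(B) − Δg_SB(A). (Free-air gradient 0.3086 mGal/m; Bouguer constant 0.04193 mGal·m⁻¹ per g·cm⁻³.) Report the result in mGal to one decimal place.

69.5

Δg_SB(A) = 979430.90 − 979862.06 + 0.3086×2056.7 − 0.04193×2.78×2056.7 = -36.20 mGal
Δg_SB(B) = 979575.07 − 979862.06 + 0.3086×1667.9 − 0.04193×2.78×1667.9 = 33.30 mGal
Difference = 33.30 − (-36.20) = 69.50 mGal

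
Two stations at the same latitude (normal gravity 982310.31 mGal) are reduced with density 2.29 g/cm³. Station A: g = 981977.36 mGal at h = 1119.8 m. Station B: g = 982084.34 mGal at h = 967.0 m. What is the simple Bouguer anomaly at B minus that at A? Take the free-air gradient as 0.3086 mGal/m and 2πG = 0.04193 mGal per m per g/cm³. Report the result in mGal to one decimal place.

74.5

Δg_SB(A) = 981977.36 − 982310.31 + 0.3086×1119.8 − 0.04193×2.29×1119.8 = -94.90 mGal
Δg_SB(B) = 982084.34 − 982310.31 + 0.3086×967.0 − 0.04193×2.29×967.0 = -20.40 mGal
Difference = -20.40 − (-94.90) = 74.50 mGal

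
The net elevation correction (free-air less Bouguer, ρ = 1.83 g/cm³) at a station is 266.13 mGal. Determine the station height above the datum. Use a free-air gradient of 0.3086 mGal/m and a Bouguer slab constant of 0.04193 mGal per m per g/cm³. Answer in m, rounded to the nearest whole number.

Combined gradient = 0.3086 − 0.04193 × 1.83 = 0.2318681 mGal/m
h = 266.13 / 0.2318681 = 1147.76 m

1148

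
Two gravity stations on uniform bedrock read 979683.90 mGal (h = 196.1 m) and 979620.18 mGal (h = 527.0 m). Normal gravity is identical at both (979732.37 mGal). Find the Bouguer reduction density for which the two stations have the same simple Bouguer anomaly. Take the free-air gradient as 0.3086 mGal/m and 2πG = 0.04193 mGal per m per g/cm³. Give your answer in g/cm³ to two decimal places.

Δg_obs = 979620.18 − 979683.90 = -63.72 mGal over Δh = 527.0 − 196.1 = 330.9 m
Equal Bouguer anomalies ⇒ Δg_obs + (0.3086 − 0.04193ρ)·Δh = 0
0.3086 − 0.04193ρ = −Δg_obs/Δh = 0.19257
ρ = (0.3086 − 0.19257) / 0.04193 = 2.77 g/cm³

2.77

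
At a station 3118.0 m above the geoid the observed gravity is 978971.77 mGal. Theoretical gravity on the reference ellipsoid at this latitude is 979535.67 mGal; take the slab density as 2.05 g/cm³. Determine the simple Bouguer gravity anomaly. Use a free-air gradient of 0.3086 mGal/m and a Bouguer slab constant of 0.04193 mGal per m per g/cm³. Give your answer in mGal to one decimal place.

Free-air correction = 0.3086 × 3118.0 = 962.21 mGal
Free-air anomaly = 978971.77 − 979535.67 + (962.21) = 398.31 mGal
Bouguer slab correction = 0.04193 × 2.05 × 3118.0 = 268.01 mGal
Simple Bouguer anomaly = 398.31 − (268.01) = 130.30 mGal

130.3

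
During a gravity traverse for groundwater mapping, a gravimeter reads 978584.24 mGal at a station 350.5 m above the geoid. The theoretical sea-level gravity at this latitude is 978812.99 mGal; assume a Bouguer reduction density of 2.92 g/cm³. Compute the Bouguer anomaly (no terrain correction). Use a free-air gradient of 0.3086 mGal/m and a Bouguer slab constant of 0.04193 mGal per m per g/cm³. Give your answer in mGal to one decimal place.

Free-air correction = 0.3086 × 350.5 = 108.16 mGal
Free-air anomaly = 978584.24 − 978812.99 + (108.16) = -120.59 mGal
Bouguer slab correction = 0.04193 × 2.92 × 350.5 = 42.91 mGal
Simple Bouguer anomaly = -120.59 − (42.91) = -163.50 mGal

-163.5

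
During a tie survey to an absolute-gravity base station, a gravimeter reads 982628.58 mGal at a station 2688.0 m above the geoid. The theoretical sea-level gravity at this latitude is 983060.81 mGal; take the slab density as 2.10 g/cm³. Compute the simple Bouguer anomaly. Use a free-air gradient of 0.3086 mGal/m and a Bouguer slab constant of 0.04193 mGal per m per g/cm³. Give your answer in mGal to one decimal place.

Free-air correction = 0.3086 × 2688.0 = 829.52 mGal
Free-air anomaly = 982628.58 − 983060.81 + (829.52) = 397.29 mGal
Bouguer slab correction = 0.04193 × 2.10 × 2688.0 = 236.69 mGal
Simple Bouguer anomaly = 397.29 − (236.69) = 160.60 mGal

160.6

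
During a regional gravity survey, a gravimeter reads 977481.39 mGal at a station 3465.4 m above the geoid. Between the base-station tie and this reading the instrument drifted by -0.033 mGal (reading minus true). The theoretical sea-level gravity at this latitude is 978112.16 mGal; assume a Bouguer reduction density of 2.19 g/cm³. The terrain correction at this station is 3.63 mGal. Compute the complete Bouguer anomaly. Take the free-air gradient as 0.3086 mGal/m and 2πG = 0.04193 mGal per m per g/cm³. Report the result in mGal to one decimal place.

124.1

Drift-corrected reading = 977481.39 − (-0.033) = 977481.423 mGal
Free-air correction = 0.3086 × 3465.4 = 1069.42 mGal
Free-air anomaly = 977481.423 − 978112.16 + (1069.42) = 438.683 mGal
Bouguer slab correction = 0.04193 × 2.19 × 3465.4 = 318.22 mGal
Simple Bouguer anomaly = 438.683 − (318.22) = 120.463 mGal
Complete Bouguer anomaly = 120.463 + 3.63 = 124.093 mGal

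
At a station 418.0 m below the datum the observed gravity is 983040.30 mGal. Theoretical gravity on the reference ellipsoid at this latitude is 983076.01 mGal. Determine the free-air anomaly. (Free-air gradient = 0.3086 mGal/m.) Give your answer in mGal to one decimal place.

-164.7

Free-air correction = 0.3086 × -418.0 = -128.99 mGal
Free-air anomaly = 983040.30 − 983076.01 + (-128.99) = -164.70 mGal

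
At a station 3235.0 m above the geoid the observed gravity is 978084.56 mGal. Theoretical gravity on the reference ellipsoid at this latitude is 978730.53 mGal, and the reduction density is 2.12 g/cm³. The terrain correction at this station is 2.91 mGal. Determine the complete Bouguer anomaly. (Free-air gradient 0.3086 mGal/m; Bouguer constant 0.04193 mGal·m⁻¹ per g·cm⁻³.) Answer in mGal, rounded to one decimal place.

67.7

Free-air correction = 0.3086 × 3235.0 = 998.32 mGal
Free-air anomaly = 978084.56 − 978730.53 + (998.32) = 352.35 mGal
Bouguer slab correction = 0.04193 × 2.12 × 3235.0 = 287.56 mGal
Simple Bouguer anomaly = 352.35 − (287.56) = 64.79 mGal
Complete Bouguer anomaly = 64.79 + 2.91 = 67.70 mGal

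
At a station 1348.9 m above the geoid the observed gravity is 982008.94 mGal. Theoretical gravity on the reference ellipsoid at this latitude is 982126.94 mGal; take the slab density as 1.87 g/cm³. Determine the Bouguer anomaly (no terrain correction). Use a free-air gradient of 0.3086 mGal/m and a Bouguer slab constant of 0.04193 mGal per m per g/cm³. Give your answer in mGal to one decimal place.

192.5

Free-air correction = 0.3086 × 1348.9 = 416.27 mGal
Free-air anomaly = 982008.94 − 982126.94 + (416.27) = 298.27 mGal
Bouguer slab correction = 0.04193 × 1.87 × 1348.9 = 105.77 mGal
Simple Bouguer anomaly = 298.27 − (105.77) = 192.50 mGal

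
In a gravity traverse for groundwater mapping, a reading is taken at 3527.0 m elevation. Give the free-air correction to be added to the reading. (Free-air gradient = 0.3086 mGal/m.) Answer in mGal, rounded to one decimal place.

1088.4

Free-air correction = 0.3086 × 3527.0 = 1088.4 mGal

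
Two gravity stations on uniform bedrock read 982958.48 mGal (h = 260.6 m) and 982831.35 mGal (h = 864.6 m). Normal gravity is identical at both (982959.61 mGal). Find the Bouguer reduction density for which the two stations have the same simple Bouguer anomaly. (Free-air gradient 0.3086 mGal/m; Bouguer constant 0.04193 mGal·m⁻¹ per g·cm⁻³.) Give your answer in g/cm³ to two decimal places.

Δg_obs = 982831.35 − 982958.48 = -127.13 mGal over Δh = 864.6 − 260.6 = 604.0 m
Equal Bouguer anomalies ⇒ Δg_obs + (0.3086 − 0.04193ρ)·Δh = 0
0.3086 − 0.04193ρ = −Δg_obs/Δh = 0.21048
ρ = (0.3086 − 0.21048) / 0.04193 = 2.34 g/cm³

2.34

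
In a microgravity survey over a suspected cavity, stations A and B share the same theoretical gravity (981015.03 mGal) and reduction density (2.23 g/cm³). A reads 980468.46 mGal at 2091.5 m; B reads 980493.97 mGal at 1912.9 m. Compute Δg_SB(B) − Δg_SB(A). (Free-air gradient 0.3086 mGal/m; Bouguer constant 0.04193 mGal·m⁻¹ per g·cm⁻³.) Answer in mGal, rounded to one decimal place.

-12.9

Δg_SB(A) = 980468.46 − 981015.03 + 0.3086×2091.5 − 0.04193×2.23×2091.5 = -96.70 mGal
Δg_SB(B) = 980493.97 − 981015.03 + 0.3086×1912.9 − 0.04193×2.23×1912.9 = -109.60 mGal
Difference = -109.60 − (-96.70) = -12.90 mGal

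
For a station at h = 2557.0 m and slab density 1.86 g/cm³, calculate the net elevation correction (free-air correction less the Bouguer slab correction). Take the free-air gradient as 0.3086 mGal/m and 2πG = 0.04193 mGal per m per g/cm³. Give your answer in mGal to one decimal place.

Combined gradient = 0.3086 − 0.04193 × 1.86 = 0.2306102 mGal/m
Combined elevation correction = 0.2306102 × 2557.0 = 589.7 mGal

589.7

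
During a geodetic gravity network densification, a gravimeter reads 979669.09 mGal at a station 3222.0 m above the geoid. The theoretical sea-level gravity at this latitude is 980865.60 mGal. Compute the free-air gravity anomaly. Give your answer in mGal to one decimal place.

Free-air correction = 0.3086 × 3222.0 = 994.31 mGal
Free-air anomaly = 979669.09 − 980865.60 + (994.31) = -202.20 mGal

-202.2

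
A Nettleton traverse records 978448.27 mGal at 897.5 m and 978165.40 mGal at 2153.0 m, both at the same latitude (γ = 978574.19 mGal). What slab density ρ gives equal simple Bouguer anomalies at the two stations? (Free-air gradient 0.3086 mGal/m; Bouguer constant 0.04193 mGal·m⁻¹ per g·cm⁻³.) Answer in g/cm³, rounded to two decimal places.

Δg_obs = 978165.40 − 978448.27 = -282.87 mGal over Δh = 2153.0 − 897.5 = 1255.5 m
Equal Bouguer anomalies ⇒ Δg_obs + (0.3086 − 0.04193ρ)·Δh = 0
0.3086 − 0.04193ρ = −Δg_obs/Δh = 0.22530
ρ = (0.3086 − 0.22530) / 0.04193 = 1.99 g/cm³

1.99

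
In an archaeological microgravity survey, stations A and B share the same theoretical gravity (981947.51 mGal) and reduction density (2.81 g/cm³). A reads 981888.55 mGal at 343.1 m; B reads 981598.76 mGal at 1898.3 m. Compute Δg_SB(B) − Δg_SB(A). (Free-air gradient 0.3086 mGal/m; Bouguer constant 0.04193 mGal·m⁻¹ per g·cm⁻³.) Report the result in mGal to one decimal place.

Δg_SB(A) = 981888.55 − 981947.51 + 0.3086×343.1 − 0.04193×2.81×343.1 = 6.50 mGal
Δg_SB(B) = 981598.76 − 981947.51 + 0.3086×1898.3 − 0.04193×2.81×1898.3 = 13.40 mGal
Difference = 13.40 − (6.50) = 6.90 mGal

6.9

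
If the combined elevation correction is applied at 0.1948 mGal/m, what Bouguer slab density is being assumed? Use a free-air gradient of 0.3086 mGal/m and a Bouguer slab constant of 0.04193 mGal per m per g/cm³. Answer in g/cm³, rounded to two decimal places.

0.1948 = 0.3086 − 0.04193 × ρ
ρ = (0.3086 − 0.1948) / 0.04193 = 2.71 g/cm³

2.71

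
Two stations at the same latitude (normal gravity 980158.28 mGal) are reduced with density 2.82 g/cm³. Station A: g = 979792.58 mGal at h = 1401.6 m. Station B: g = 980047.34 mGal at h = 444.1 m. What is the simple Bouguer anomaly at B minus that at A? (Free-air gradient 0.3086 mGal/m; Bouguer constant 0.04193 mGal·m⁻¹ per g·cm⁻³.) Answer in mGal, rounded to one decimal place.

72.5

Δg_SB(A) = 979792.58 − 980158.28 + 0.3086×1401.6 − 0.04193×2.82×1401.6 = -98.90 mGal
Δg_SB(B) = 980047.34 − 980158.28 + 0.3086×444.1 − 0.04193×2.82×444.1 = -26.40 mGal
Difference = -26.40 − (-98.90) = 72.50 mGal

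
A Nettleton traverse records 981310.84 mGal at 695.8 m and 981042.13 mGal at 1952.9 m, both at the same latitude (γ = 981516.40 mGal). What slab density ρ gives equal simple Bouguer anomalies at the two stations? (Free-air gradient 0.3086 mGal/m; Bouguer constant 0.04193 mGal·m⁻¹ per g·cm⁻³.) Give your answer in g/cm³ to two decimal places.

2.26

Δg_obs = 981042.13 − 981310.84 = -268.71 mGal over Δh = 1952.9 − 695.8 = 1257.1 m
Equal Bouguer anomalies ⇒ Δg_obs + (0.3086 − 0.04193ρ)·Δh = 0
0.3086 − 0.04193ρ = −Δg_obs/Δh = 0.21375
ρ = (0.3086 − 0.21375) / 0.04193 = 2.26 g/cm³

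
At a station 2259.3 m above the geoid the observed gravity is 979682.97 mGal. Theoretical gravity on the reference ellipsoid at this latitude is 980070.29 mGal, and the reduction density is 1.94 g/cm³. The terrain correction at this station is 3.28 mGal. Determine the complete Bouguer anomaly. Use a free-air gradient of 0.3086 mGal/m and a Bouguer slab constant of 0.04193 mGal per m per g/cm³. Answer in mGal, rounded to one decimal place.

129.4

Free-air correction = 0.3086 × 2259.3 = 697.22 mGal
Free-air anomaly = 979682.97 − 980070.29 + (697.22) = 309.90 mGal
Bouguer slab correction = 0.04193 × 1.94 × 2259.3 = 183.78 mGal
Simple Bouguer anomaly = 309.90 − (183.78) = 126.12 mGal
Complete Bouguer anomaly = 126.12 + 3.28 = 129.40 mGal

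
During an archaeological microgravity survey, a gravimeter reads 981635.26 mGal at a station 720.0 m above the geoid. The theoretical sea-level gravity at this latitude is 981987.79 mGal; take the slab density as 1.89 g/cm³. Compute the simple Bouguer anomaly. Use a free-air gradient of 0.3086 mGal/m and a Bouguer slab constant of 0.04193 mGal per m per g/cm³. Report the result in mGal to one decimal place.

Free-air correction = 0.3086 × 720.0 = 222.19 mGal
Free-air anomaly = 981635.26 − 981987.79 + (222.19) = -130.34 mGal
Bouguer slab correction = 0.04193 × 1.89 × 720.0 = 57.06 mGal
Simple Bouguer anomaly = -130.34 − (57.06) = -187.40 mGal

-187.4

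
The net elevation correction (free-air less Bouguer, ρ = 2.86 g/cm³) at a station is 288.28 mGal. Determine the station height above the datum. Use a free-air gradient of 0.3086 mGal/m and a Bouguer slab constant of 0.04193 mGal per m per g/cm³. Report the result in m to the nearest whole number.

Combined gradient = 0.3086 − 0.04193 × 2.86 = 0.1886802 mGal/m
h = 288.28 / 0.1886802 = 1527.88 m

1528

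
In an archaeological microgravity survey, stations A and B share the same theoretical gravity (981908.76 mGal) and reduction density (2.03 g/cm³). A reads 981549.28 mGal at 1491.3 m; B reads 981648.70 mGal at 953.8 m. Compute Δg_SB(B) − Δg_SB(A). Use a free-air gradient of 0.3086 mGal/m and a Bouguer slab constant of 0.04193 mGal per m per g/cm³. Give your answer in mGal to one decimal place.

Δg_SB(A) = 981549.28 − 981908.76 + 0.3086×1491.3 − 0.04193×2.03×1491.3 = -26.20 mGal
Δg_SB(B) = 981648.70 − 981908.76 + 0.3086×953.8 − 0.04193×2.03×953.8 = -46.90 mGal
Difference = -46.90 − (-26.20) = -20.70 mGal

-20.7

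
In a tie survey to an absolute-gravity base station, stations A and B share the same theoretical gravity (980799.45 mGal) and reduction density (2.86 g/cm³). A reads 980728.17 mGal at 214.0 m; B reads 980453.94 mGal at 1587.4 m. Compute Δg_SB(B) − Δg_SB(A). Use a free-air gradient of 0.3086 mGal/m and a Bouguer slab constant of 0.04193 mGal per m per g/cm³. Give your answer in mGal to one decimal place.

-15.1

Δg_SB(A) = 980728.17 − 980799.45 + 0.3086×214.0 − 0.04193×2.86×214.0 = -30.90 mGal
Δg_SB(B) = 980453.94 − 980799.45 + 0.3086×1587.4 − 0.04193×2.86×1587.4 = -46.00 mGal
Difference = -46.00 − (-30.90) = -15.10 mGal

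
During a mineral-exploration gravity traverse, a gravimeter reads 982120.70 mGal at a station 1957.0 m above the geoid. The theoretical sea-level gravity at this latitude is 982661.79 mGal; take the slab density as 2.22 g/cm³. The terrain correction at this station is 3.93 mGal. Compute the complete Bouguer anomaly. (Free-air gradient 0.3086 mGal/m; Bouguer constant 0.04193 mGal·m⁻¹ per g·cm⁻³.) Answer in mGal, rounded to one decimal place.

-115.4

Free-air correction = 0.3086 × 1957.0 = 603.93 mGal
Free-air anomaly = 982120.70 − 982661.79 + (603.93) = 62.84 mGal
Bouguer slab correction = 0.04193 × 2.22 × 1957.0 = 182.17 mGal
Simple Bouguer anomaly = 62.84 − (182.17) = -119.33 mGal
Complete Bouguer anomaly = -119.33 + 3.93 = -115.40 mGal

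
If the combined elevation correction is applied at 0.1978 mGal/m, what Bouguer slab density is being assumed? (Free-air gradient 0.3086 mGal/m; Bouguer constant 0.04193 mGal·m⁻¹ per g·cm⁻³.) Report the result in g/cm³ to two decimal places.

0.1978 = 0.3086 − 0.04193 × ρ
ρ = (0.3086 − 0.1978) / 0.04193 = 2.64 g/cm³

2.64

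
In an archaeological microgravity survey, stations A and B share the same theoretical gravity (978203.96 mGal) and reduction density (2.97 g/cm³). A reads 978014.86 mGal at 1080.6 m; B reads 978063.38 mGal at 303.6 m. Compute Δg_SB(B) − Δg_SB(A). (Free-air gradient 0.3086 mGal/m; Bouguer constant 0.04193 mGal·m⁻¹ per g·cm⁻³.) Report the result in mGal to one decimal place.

Δg_SB(A) = 978014.86 − 978203.96 + 0.3086×1080.6 − 0.04193×2.97×1080.6 = 9.80 mGal
Δg_SB(B) = 978063.38 − 978203.96 + 0.3086×303.6 − 0.04193×2.97×303.6 = -84.70 mGal
Difference = -84.70 − (9.80) = -94.50 mGal

-94.5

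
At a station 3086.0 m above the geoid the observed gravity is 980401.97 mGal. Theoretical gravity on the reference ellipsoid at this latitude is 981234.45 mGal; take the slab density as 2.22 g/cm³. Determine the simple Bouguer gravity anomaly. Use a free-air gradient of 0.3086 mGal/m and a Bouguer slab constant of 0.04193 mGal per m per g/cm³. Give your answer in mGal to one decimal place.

-167.4

Free-air correction = 0.3086 × 3086.0 = 952.34 mGal
Free-air anomaly = 980401.97 − 981234.45 + (952.34) = 119.86 mGal
Bouguer slab correction = 0.04193 × 2.22 × 3086.0 = 287.26 mGal
Simple Bouguer anomaly = 119.86 − (287.26) = -167.40 mGal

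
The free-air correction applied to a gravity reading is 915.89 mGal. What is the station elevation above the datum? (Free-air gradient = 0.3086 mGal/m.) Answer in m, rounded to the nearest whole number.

h = 915.89 / 0.3086 = 2967.89 m

2968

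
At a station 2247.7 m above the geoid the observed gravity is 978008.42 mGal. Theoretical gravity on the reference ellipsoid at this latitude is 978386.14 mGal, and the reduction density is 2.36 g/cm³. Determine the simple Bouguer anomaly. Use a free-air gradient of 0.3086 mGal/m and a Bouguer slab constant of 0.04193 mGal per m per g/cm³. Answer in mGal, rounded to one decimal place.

Free-air correction = 0.3086 × 2247.7 = 693.64 mGal
Free-air anomaly = 978008.42 − 978386.14 + (693.64) = 315.92 mGal
Bouguer slab correction = 0.04193 × 2.36 × 2247.7 = 222.42 mGal
Simple Bouguer anomaly = 315.92 − (222.42) = 93.50 mGal

93.5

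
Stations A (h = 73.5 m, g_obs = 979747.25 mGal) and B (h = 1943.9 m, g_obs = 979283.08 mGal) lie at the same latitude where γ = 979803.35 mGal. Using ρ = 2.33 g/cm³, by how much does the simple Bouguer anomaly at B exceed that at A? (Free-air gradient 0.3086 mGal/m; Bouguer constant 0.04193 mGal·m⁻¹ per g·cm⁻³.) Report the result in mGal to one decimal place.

Δg_SB(A) = 979747.25 − 979803.35 + 0.3086×73.5 − 0.04193×2.33×73.5 = -40.60 mGal
Δg_SB(B) = 979283.08 − 979803.35 + 0.3086×1943.9 − 0.04193×2.33×1943.9 = -110.30 mGal
Difference = -110.30 − (-40.60) = -69.70 mGal

-69.7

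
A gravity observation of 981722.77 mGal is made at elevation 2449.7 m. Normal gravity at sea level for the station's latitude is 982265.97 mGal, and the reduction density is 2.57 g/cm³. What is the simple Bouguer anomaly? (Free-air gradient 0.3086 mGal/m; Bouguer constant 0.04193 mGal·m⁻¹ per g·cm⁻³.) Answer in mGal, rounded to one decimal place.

-51.2

Free-air correction = 0.3086 × 2449.7 = 755.98 mGal
Free-air anomaly = 981722.77 − 982265.97 + (755.98) = 212.78 mGal
Bouguer slab correction = 0.04193 × 2.57 × 2449.7 = 263.98 mGal
Simple Bouguer anomaly = 212.78 − (263.98) = -51.20 mGal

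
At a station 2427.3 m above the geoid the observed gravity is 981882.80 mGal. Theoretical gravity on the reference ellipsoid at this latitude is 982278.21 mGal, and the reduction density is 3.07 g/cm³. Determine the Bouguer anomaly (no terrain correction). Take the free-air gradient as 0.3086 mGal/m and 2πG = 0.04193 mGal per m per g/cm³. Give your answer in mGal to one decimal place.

41.2

Free-air correction = 0.3086 × 2427.3 = 749.06 mGal
Free-air anomaly = 981882.80 − 982278.21 + (749.06) = 353.65 mGal
Bouguer slab correction = 0.04193 × 3.07 × 2427.3 = 312.45 mGal
Simple Bouguer anomaly = 353.65 − (312.45) = 41.20 mGal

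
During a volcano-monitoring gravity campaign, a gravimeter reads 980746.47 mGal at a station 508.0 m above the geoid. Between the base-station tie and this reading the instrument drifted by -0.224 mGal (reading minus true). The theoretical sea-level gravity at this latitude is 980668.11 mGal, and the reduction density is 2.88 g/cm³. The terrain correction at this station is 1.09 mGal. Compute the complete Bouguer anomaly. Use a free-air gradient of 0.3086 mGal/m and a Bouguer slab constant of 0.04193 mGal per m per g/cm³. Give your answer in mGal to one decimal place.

Drift-corrected reading = 980746.47 − (-0.224) = 980746.694 mGal
Free-air correction = 0.3086 × 508.0 = 156.77 mGal
Free-air anomaly = 980746.694 − 980668.11 + (156.77) = 235.354 mGal
Bouguer slab correction = 0.04193 × 2.88 × 508.0 = 61.35 mGal
Simple Bouguer anomaly = 235.354 − (61.35) = 174.004 mGal
Complete Bouguer anomaly = 174.004 + 1.09 = 175.094 mGal

175.1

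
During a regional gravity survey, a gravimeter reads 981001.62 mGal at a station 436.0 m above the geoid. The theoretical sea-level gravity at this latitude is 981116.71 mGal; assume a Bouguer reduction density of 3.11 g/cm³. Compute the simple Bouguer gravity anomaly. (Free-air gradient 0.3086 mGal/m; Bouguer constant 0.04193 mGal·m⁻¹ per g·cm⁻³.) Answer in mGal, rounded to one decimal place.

-37.4

Free-air correction = 0.3086 × 436.0 = 134.55 mGal
Free-air anomaly = 981001.62 − 981116.71 + (134.55) = 19.46 mGal
Bouguer slab correction = 0.04193 × 3.11 × 436.0 = 56.86 mGal
Simple Bouguer anomaly = 19.46 − (56.86) = -37.40 mGal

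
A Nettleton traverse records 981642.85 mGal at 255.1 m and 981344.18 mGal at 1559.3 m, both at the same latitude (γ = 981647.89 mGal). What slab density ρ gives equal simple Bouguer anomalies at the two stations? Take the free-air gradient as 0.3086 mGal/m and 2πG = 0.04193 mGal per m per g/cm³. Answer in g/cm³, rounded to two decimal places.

Δg_obs = 981344.18 − 981642.85 = -298.67 mGal over Δh = 1559.3 − 255.1 = 1304.2 m
Equal Bouguer anomalies ⇒ Δg_obs + (0.3086 − 0.04193ρ)·Δh = 0
0.3086 − 0.04193ρ = −Δg_obs/Δh = 0.22901
ρ = (0.3086 − 0.22901) / 0.04193 = 1.90 g/cm³

1.90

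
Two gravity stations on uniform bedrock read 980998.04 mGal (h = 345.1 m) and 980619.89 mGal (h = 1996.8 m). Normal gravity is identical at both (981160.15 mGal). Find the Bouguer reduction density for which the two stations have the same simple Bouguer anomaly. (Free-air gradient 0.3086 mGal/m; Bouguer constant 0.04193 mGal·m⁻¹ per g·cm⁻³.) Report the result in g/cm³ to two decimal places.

Δg_obs = 980619.89 − 980998.04 = -378.15 mGal over Δh = 1996.8 − 345.1 = 1651.7 m
Equal Bouguer anomalies ⇒ Δg_obs + (0.3086 − 0.04193ρ)·Δh = 0
0.3086 − 0.04193ρ = −Δg_obs/Δh = 0.22895
ρ = (0.3086 − 0.22895) / 0.04193 = 1.90 g/cm³

1.90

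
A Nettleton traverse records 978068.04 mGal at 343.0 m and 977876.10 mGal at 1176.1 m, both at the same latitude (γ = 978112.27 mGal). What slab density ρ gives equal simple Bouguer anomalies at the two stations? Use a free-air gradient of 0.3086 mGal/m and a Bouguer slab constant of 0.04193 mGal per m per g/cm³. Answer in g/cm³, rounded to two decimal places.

1.87

Δg_obs = 977876.10 − 978068.04 = -191.94 mGal over Δh = 1176.1 − 343.0 = 833.1 m
Equal Bouguer anomalies ⇒ Δg_obs + (0.3086 − 0.04193ρ)·Δh = 0
0.3086 − 0.04193ρ = −Δg_obs/Δh = 0.23039
ρ = (0.3086 − 0.23039) / 0.04193 = 1.87 g/cm³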